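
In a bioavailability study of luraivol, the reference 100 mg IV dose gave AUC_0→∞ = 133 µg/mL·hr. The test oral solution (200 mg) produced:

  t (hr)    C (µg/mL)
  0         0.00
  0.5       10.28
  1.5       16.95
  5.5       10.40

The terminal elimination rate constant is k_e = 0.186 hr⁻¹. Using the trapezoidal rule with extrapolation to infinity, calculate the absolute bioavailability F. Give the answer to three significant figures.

Trapezoidal AUC_0→5.5 (oral solution):
  [0→0.5]: (0.00+10.28)/2 × 0.5 = 2.57
  [0.5→1.5]: (10.28+16.95)/2 × 1 = 13.615
  [1.5→5.5]: (16.95+10.40)/2 × 4 = 54.7
  Sum = 70.885 µg/mL·hr
Tail: C_last/k_e = 10.40/0.186 = 55.914
AUC_0→∞ (oral solution) = 70.885 + 55.914 = 126.799 µg/mL·hr
F = (AUC_ev/D_ev)/(AUC_iv/D_iv) = (126.799/200)/(133/100) = 0.633995/1.33 = 0.4767

F = 0.477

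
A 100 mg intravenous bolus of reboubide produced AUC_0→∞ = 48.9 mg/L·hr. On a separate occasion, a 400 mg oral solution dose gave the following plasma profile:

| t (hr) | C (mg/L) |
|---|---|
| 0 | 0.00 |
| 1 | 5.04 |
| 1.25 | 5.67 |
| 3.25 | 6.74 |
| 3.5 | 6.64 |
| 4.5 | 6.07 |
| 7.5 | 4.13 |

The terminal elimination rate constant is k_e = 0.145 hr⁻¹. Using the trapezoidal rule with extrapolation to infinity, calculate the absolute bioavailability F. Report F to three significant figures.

F = 0.348

Trapezoidal AUC_0→7.5 (oral solution):
  [0→1]: (0.00+5.04)/2 × 1 = 2.52
  [1→1.25]: (5.04+5.67)/2 × 0.25 = 1.33875
  [1.25→3.25]: (5.67+6.74)/2 × 2 = 12.41
  [3.25→3.5]: (6.74+6.64)/2 × 0.25 = 1.6725
  [3.5→4.5]: (6.64+6.07)/2 × 1 = 6.355
  [4.5→7.5]: (6.07+4.13)/2 × 3 = 15.3
  Sum = 39.59625 mg/L·hr
Tail: C_last/k_e = 4.13/0.145 = 28.483
AUC_0→∞ (oral solution) = 39.59625 + 28.483 = 68.07925 mg/L·hr
F = (AUC_ev/D_ev)/(AUC_iv/D_iv) = (68.07925/400)/(48.9/100) = 0.170198/0.489 = 0.3481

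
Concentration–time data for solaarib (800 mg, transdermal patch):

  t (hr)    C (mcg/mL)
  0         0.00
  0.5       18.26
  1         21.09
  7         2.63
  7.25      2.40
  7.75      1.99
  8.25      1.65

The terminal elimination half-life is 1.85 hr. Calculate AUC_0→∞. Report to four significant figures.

AUC = 92.60 mcg/mL·hr

Trapezoidal AUC_0→8.25:
  [0→0.5]: (0.00+18.26)/2 × 0.5 = 4.565
  [0.5→1]: (18.26+21.09)/2 × 0.5 = 9.8375
  [1→7]: (21.09+2.63)/2 × 6 = 71.16
  [7→7.25]: (2.63+2.40)/2 × 0.25 = 0.62875
  [7.25→7.75]: (2.40+1.99)/2 × 0.5 = 1.0975
  [7.75→8.25]: (1.99+1.65)/2 × 0.5 = 0.91
  Sum = 88.19875 mcg/mL·hr
k_e = ln2 / t½ = 0.693147 / 1.85 = 0.3747 hr^-1
Extrapolated tail: C_last / k_e = 1.65 / 0.3747 = 4.404
AUC_0→∞ = 88.19875 + 4.404 = 92.60275 mcg/mL·hr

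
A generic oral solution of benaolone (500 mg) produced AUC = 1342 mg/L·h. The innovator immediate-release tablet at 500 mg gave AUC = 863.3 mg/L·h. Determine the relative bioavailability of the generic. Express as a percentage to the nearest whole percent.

F_rel = 155%

F_rel = (AUC_test/D_test) / (AUC_ref/D_ref)
      = (1342/500) / (863.3/500)
      = 2.684 / 1.7266 = 1.5545 = 155.45%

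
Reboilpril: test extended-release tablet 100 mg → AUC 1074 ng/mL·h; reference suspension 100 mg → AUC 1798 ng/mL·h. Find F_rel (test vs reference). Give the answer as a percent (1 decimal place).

F_rel = 59.7%

F_rel = (AUC_test/D_test) / (AUC_ref/D_ref)
      = (1074/100) / (1798/100)
      = 10.74 / 17.98 = 0.5973 = 59.73%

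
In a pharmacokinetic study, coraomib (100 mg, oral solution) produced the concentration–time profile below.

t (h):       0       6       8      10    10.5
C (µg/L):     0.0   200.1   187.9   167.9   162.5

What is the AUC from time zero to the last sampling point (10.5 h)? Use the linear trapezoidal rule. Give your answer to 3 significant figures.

Trapezoidal AUC_0→10.5:
  [0→6]: (0.0+200.1)/2 × 6 = 600.3
  [6→8]: (200.1+187.9)/2 × 2 = 388.0
  [8→10]: (187.9+167.9)/2 × 2 = 355.8
  [10→10.5]: (167.9+162.5)/2 × 0.5 = 82.6
  Sum = 1426.7 µg/L·h

AUC = 1430 µg/L·h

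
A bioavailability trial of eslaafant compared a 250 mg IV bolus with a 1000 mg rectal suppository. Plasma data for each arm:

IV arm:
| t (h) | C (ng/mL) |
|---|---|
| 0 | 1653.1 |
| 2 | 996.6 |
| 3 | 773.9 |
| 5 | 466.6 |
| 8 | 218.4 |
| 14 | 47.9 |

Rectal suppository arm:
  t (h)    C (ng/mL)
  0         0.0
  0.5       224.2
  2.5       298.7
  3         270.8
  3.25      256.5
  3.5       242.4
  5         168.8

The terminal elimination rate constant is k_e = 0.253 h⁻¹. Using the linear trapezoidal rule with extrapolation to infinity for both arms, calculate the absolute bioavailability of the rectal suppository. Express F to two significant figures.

F = 0.067

Trapezoidal AUC_0→14 (IV):
  [0→2]: (1653.1+996.6)/2 × 2 = 2649.7
  [2→3]: (996.6+773.9)/2 × 1 = 885.25
  [3→5]: (773.9+466.6)/2 × 2 = 1240.5
  [5→8]: (466.6+218.4)/2 × 3 = 1027.5
  [8→14]: (218.4+47.9)/2 × 6 = 798.9
  Sum = 6601.85 ng/mL·h
IV tail: 47.9/0.253 = 189.328; AUC_iv,0→∞ = 6601.85 + 189.328 = 6791.178 ng/mL·h
Trapezoidal AUC_0→5 (rectal suppository):
  [0→0.5]: (0.0+224.2)/2 × 0.5 = 56.05
  [0.5→2.5]: (224.2+298.7)/2 × 2 = 522.9
  [2.5→3]: (298.7+270.8)/2 × 0.5 = 142.375
  [3→3.25]: (270.8+256.5)/2 × 0.25 = 65.9125
  [3.25→3.5]: (256.5+242.4)/2 × 0.25 = 62.3625
  [3.5→5]: (242.4+168.8)/2 × 1.5 = 308.4
  Sum = 1158.0 ng/mL·h
rectal suppository tail: 168.8/0.253 = 667.194; AUC_ev,0→∞ = 1158.0 + 667.194 = 1825.194 ng/mL·h
F = (AUC_ev/D_ev)/(AUC_iv/D_iv) = (1825.194/1000)/(6791.178/250) = 1.825194/27.164712 = 0.0672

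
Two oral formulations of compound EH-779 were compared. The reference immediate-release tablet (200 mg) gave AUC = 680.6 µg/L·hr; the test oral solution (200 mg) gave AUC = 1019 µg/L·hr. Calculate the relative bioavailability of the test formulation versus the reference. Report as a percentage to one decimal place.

F_rel = (AUC_test/D_test) / (AUC_ref/D_ref)
      = (1019/200) / (680.6/200)
      = 5.095 / 3.403 = 1.4972 = 149.72%

F_rel = 149.7%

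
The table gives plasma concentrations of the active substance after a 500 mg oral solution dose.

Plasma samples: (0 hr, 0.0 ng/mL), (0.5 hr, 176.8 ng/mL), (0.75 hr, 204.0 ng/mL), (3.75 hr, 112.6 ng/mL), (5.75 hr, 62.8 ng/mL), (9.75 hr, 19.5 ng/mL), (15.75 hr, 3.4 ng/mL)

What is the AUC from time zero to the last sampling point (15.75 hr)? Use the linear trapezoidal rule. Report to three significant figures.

Trapezoidal AUC_0→15.75:
  [0→0.5]: (0.0+176.8)/2 × 0.5 = 44.2
  [0.5→0.75]: (176.8+204.0)/2 × 0.25 = 47.6
  [0.75→3.75]: (204.0+112.6)/2 × 3 = 474.9
  [3.75→5.75]: (112.6+62.8)/2 × 2 = 175.4
  [5.75→9.75]: (62.8+19.5)/2 × 4 = 164.6
  [9.75→15.75]: (19.5+3.4)/2 × 6 = 68.7
  Sum = 975.4 ng/mL·hr

AUC = 975 ng/mL·hr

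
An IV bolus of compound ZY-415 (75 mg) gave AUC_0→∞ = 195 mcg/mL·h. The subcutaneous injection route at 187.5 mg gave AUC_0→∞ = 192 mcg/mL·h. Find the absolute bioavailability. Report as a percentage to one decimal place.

F = 39.4%

F = (AUC_ev / D_ev) / (AUC_iv / D_iv)
  = (192/187.5) / (195/75)
  = 1.024 / 2.6 = 0.3938
  = 39.38%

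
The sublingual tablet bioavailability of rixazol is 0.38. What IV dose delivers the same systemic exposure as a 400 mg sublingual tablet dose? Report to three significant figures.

D_iv = 152 mg

Systemic exposure from an extravascular dose = F × D_ev, so the equivalent IV dose is F × D_ev.
D_iv = F × D_ev = 0.38 × 400 = 152 mg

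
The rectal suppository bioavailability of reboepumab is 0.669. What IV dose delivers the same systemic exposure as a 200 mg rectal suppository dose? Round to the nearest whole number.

Systemic exposure from an extravascular dose = F × D_ev, so the equivalent IV dose is F × D_ev.
D_iv = F × D_ev = 0.669 × 200 = 133.8 mg

D_iv = 134 mg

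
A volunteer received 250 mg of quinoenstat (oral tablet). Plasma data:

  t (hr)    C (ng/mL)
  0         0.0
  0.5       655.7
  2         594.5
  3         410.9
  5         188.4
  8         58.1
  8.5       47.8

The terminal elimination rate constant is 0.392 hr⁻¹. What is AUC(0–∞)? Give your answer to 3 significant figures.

AUC = 2720 ng/mL·hr

Trapezoidal AUC_0→8.5:
  [0→0.5]: (0.0+655.7)/2 × 0.5 = 163.925
  [0.5→2]: (655.7+594.5)/2 × 1.5 = 937.65
  [2→3]: (594.5+410.9)/2 × 1 = 502.7
  [3→5]: (410.9+188.4)/2 × 2 = 599.3
  [5→8]: (188.4+58.1)/2 × 3 = 369.75
  [8→8.5]: (58.1+47.8)/2 × 0.5 = 26.475
  Sum = 2599.8 ng/mL·hr
Extrapolated tail: C_last / k_e = 47.8 / 0.392 = 121.939
AUC_0→∞ = 2599.8 + 121.939 = 2721.739 ng/mL·hr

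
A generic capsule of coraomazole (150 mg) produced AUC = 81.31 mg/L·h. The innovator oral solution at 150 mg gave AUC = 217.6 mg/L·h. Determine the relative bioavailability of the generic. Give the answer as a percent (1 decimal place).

F_rel = 37.4%

F_rel = (AUC_test/D_test) / (AUC_ref/D_ref)
      = (81.31/150) / (217.6/150)
      = 0.542067 / 1.45067 = 0.3737 = 37.37%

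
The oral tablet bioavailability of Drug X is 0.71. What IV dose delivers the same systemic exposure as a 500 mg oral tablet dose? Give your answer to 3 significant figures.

Systemic exposure from an extravascular dose = F × D_ev, so the equivalent IV dose is F × D_ev.
D_iv = F × D_ev = 0.71 × 500 = 355 mg

D_iv = 355 mg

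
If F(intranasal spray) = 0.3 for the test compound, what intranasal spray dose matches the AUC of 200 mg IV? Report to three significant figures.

D_intranasal = 667 mg

For equal systemic exposure: F × D_ev = D_iv
D_ev = D_iv / F = 200 / 0.3 = 666.667 mg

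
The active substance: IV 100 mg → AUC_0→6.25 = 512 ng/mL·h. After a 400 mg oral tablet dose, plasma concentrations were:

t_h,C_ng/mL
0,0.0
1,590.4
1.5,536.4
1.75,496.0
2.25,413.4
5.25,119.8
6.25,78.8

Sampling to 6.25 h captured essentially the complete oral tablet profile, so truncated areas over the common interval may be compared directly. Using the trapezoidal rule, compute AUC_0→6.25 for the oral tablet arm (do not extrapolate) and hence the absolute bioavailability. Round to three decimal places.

Trapezoidal AUC_0→6.25 (oral tablet):
  [0→1]: (0.0+590.4)/2 × 1 = 295.2
  [1→1.5]: (590.4+536.4)/2 × 0.5 = 281.7
  [1.5→1.75]: (536.4+496.0)/2 × 0.25 = 129.05
  [1.75→2.25]: (496.0+413.4)/2 × 0.5 = 227.35
  [2.25→5.25]: (413.4+119.8)/2 × 3 = 799.8
  [5.25→6.25]: (119.8+78.8)/2 × 1 = 99.3
  Sum = 1832.4 ng/mL·h
F = (AUC_ev/D_ev)/(AUC_iv/D_iv) = (1832.4/400)/(512/100) = 4.581/5.12 = 0.8947

F = 0.895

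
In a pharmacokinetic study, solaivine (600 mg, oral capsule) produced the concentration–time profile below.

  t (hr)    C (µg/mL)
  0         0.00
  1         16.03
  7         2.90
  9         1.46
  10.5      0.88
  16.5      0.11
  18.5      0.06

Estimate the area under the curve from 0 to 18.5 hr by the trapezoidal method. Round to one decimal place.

AUC = 74.1 µg/mL·hr

Trapezoidal AUC_0→18.5:
  [0→1]: (0.00+16.03)/2 × 1 = 8.015
  [1→7]: (16.03+2.90)/2 × 6 = 56.79
  [7→9]: (2.90+1.46)/2 × 2 = 4.36
  [9→10.5]: (1.46+0.88)/2 × 1.5 = 1.755
  [10.5→16.5]: (0.88+0.11)/2 × 6 = 2.97
  [16.5→18.5]: (0.11+0.06)/2 × 2 = 0.17
  Sum = 74.06 µg/mL·hr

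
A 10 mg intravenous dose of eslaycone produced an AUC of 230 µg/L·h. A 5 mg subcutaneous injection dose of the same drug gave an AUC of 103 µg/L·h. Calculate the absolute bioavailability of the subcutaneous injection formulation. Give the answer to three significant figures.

F = 0.896

F = (AUC_ev / D_ev) / (AUC_iv / D_iv)
  = (103/5) / (230/10)
  = 20.6 / 23 = 0.8957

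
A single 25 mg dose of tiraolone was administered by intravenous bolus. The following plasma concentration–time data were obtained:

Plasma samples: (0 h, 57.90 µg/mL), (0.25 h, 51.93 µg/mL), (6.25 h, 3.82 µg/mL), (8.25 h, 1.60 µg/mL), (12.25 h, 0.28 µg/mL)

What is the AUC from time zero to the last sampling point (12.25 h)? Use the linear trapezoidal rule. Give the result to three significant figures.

AUC = 190 µg/mL·h

Trapezoidal AUC_0→12.25:
  [0→0.25]: (57.90+51.93)/2 × 0.25 = 13.72875
  [0.25→6.25]: (51.93+3.82)/2 × 6 = 167.25
  [6.25→8.25]: (3.82+1.60)/2 × 2 = 5.42
  [8.25→12.25]: (1.60+0.28)/2 × 4 = 3.76
  Sum = 190.15875 µg/mL·h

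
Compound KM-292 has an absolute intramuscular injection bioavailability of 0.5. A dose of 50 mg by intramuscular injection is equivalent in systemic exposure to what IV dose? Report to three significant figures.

Systemic exposure from an extravascular dose = F × D_ev, so the equivalent IV dose is F × D_ev.
D_iv = F × D_ev = 0.5 × 50 = 25 mg

D_iv = 25.0 mg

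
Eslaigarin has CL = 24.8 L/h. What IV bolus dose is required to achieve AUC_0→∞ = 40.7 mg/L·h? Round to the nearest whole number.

Dose_iv = CL × AUC_0→∞
     = 24.8 × 40.7 = 1009.36 mg

Dose = 1009 mg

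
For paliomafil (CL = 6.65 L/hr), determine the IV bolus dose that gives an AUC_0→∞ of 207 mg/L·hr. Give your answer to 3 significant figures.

Dose_iv = CL × AUC_0→∞
     = 6.65 × 207 = 1376.55 mg

Dose = 1380 mg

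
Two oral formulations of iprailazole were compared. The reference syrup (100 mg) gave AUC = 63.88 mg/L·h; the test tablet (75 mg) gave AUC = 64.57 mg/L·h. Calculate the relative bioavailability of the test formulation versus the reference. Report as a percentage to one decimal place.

F_rel = 134.8%

F_rel = (AUC_test/D_test) / (AUC_ref/D_ref)
      = (64.57/75) / (63.88/100)
      = 0.860933 / 0.6388 = 1.3477 = 134.77%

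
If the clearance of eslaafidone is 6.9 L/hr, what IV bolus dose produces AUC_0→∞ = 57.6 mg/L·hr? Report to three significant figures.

Dose_iv = CL × AUC_0→∞
     = 6.9 × 57.6 = 397.44 mg

Dose = 397 mg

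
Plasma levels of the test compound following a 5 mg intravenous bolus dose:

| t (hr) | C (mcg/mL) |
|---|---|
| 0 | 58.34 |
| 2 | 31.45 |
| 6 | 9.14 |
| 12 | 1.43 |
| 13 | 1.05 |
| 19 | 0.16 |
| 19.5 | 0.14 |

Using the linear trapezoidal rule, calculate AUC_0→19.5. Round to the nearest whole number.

AUC = 208 mcg/mL·hr

Trapezoidal AUC_0→19.5:
  [0→2]: (58.34+31.45)/2 × 2 = 89.79
  [2→6]: (31.45+9.14)/2 × 4 = 81.18
  [6→12]: (9.14+1.43)/2 × 6 = 31.71
  [12→13]: (1.43+1.05)/2 × 1 = 1.24
  [13→19]: (1.05+0.16)/2 × 6 = 3.63
  [19→19.5]: (0.16+0.14)/2 × 0.5 = 0.075
  Sum = 207.625 mcg/mL·hr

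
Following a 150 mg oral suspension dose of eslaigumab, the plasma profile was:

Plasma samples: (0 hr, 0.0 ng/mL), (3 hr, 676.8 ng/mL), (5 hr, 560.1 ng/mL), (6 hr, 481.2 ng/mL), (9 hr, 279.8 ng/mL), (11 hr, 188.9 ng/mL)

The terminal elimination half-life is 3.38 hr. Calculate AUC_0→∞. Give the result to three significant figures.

AUC = 5300 ng/mL·hr

Trapezoidal AUC_0→11:
  [0→3]: (0.0+676.8)/2 × 3 = 1015.2
  [3→5]: (676.8+560.1)/2 × 2 = 1236.9
  [5→6]: (560.1+481.2)/2 × 1 = 520.65
  [6→9]: (481.2+279.8)/2 × 3 = 1141.5
  [9→11]: (279.8+188.9)/2 × 2 = 468.7
  Sum = 4382.95 ng/mL·hr
k_e = ln2 / t½ = 0.693147 / 3.38 = 0.2051 hr^-1
Extrapolated tail: C_last / k_e = 188.9 / 0.2051 = 921.014
AUC_0→∞ = 4382.95 + 921.014 = 5303.964 ng/mL·hr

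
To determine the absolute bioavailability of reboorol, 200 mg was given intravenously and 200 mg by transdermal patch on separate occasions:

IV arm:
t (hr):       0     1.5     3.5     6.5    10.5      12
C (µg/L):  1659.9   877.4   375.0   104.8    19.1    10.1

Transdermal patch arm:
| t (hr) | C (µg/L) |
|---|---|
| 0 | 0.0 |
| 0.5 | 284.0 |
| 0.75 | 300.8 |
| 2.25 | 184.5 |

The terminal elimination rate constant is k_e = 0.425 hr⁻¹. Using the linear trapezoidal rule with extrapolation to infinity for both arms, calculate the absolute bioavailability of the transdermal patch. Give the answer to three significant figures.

Trapezoidal AUC_0→12 (IV):
  [0→1.5]: (1659.9+877.4)/2 × 1.5 = 1902.975
  [1.5→3.5]: (877.4+375.0)/2 × 2 = 1252.4
  [3.5→6.5]: (375.0+104.8)/2 × 3 = 719.7
  [6.5→10.5]: (104.8+19.1)/2 × 4 = 247.8
  [10.5→12]: (19.1+10.1)/2 × 1.5 = 21.9
  Sum = 4144.775 µg/L·hr
IV tail: 10.1/0.425 = 23.765; AUC_iv,0→∞ = 4144.775 + 23.765 = 4168.54 µg/L·hr
Trapezoidal AUC_0→2.25 (transdermal patch):
  [0→0.5]: (0.0+284.0)/2 × 0.5 = 71.0
  [0.5→0.75]: (284.0+300.8)/2 × 0.25 = 73.1
  [0.75→2.25]: (300.8+184.5)/2 × 1.5 = 363.975
  Sum = 508.075 µg/L·hr
transdermal patch tail: 184.5/0.425 = 434.118; AUC_ev,0→∞ = 508.075 + 434.118 = 942.193 µg/L·hr
F = (AUC_ev/D_ev)/(AUC_iv/D_iv) = (942.193/200)/(4168.54/200) = 4.710965/20.8427 = 0.2260

F = 0.226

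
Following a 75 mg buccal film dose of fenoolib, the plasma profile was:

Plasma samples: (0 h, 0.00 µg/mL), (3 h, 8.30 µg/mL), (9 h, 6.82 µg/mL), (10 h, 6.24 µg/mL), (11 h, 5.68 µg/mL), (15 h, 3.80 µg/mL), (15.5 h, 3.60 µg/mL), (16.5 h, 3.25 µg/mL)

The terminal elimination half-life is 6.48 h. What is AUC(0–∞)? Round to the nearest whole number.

Trapezoidal AUC_0→16.5:
  [0→3]: (0.00+8.30)/2 × 3 = 12.45
  [3→9]: (8.30+6.82)/2 × 6 = 45.36
  [9→10]: (6.82+6.24)/2 × 1 = 6.53
  [10→11]: (6.24+5.68)/2 × 1 = 5.96
  [11→15]: (5.68+3.80)/2 × 4 = 18.96
  [15→15.5]: (3.80+3.60)/2 × 0.5 = 1.85
  [15.5→16.5]: (3.60+3.25)/2 × 1 = 3.425
  Sum = 94.535 µg/mL·h
k_e = ln2 / t½ = 0.693147 / 6.48 = 0.1070 h^-1
Extrapolated tail: C_last / k_e = 3.25 / 0.107 = 30.374
AUC_0→∞ = 94.535 + 30.374 = 124.909 µg/mL·h

AUC = 125 µg/mL·h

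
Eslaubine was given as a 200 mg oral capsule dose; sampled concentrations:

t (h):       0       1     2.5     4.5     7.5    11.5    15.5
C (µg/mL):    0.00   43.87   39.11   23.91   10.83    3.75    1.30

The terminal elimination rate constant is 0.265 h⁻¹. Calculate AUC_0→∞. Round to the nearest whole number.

Trapezoidal AUC_0→15.5:
  [0→1]: (0.00+43.87)/2 × 1 = 21.935
  [1→2.5]: (43.87+39.11)/2 × 1.5 = 62.235
  [2.5→4.5]: (39.11+23.91)/2 × 2 = 63.02
  [4.5→7.5]: (23.91+10.83)/2 × 3 = 52.11
  [7.5→11.5]: (10.83+3.75)/2 × 4 = 29.16
  [11.5→15.5]: (3.75+1.30)/2 × 4 = 10.1
  Sum = 238.56 µg/mL·h
Extrapolated tail: C_last / k_e = 1.30 / 0.265 = 4.906
AUC_0→∞ = 238.56 + 4.906 = 243.466 µg/mL·h

AUC = 243 µg/mL·h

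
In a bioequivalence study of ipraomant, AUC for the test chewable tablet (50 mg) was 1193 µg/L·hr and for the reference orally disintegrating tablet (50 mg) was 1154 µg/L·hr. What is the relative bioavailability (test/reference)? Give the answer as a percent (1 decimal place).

F_rel = 103.4%

F_rel = (AUC_test/D_test) / (AUC_ref/D_ref)
      = (1193/50) / (1154/50)
      = 23.86 / 23.08 = 1.0338 = 103.38%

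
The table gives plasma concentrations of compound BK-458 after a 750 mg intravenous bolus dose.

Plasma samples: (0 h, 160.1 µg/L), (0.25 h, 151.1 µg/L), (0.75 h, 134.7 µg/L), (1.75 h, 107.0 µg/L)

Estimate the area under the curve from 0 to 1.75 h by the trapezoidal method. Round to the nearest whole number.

AUC = 231 µg/L·h

Trapezoidal AUC_0→1.75:
  [0→0.25]: (160.1+151.1)/2 × 0.25 = 38.9
  [0.25→0.75]: (151.1+134.7)/2 × 0.5 = 71.45
  [0.75→1.75]: (134.7+107.0)/2 × 1 = 120.85
  Sum = 231.2 µg/L·h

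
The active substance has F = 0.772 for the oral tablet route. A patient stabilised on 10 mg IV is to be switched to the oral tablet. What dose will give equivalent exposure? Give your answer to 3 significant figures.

D_oral = 13.0 mg

For equal systemic exposure: F × D_ev = D_iv
D_ev = D_iv / F = 10 / 0.772 = 12.9534 mg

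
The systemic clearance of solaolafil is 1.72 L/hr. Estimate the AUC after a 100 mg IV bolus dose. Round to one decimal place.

AUC_0→∞ = Dose_iv / CL
        = 100 / 1.72 = 58.1395 mg/L·hr

AUC = 58.1 mg/L·hr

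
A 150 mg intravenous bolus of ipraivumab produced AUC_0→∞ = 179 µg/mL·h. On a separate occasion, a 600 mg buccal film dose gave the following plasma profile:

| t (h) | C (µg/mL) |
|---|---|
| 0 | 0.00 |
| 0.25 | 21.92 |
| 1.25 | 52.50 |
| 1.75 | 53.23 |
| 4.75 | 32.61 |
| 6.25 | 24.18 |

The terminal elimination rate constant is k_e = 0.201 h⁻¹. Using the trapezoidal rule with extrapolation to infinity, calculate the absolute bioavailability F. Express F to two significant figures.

F = 0.50

Trapezoidal AUC_0→6.25 (buccal film):
  [0→0.25]: (0.00+21.92)/2 × 0.25 = 2.74
  [0.25→1.25]: (21.92+52.50)/2 × 1 = 37.21
  [1.25→1.75]: (52.50+53.23)/2 × 0.5 = 26.4325
  [1.75→4.75]: (53.23+32.61)/2 × 3 = 128.76
  [4.75→6.25]: (32.61+24.18)/2 × 1.5 = 42.5925
  Sum = 237.735 µg/mL·h
Tail: C_last/k_e = 24.18/0.201 = 120.299
AUC_0→∞ (buccal film) = 237.735 + 120.299 = 358.034 µg/mL·h
F = (AUC_ev/D_ev)/(AUC_iv/D_iv) = (358.034/600)/(179/150) = 0.596723/1.19333 = 0.5000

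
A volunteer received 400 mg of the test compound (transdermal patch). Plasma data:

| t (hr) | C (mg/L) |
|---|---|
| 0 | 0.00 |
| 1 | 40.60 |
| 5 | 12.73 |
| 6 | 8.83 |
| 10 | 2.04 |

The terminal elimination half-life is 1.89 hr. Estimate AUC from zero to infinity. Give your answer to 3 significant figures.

AUC = 165 mg/L·hr

Trapezoidal AUC_0→10:
  [0→1]: (0.00+40.60)/2 × 1 = 20.3
  [1→5]: (40.60+12.73)/2 × 4 = 106.66
  [5→6]: (12.73+8.83)/2 × 1 = 10.78
  [6→10]: (8.83+2.04)/2 × 4 = 21.74
  Sum = 159.48 mg/L·hr
k_e = ln2 / t½ = 0.693147 / 1.89 = 0.3667 hr^-1
Extrapolated tail: C_last / k_e = 2.04 / 0.3667 = 5.563
AUC_0→∞ = 159.48 + 5.563 = 165.043 mg/L·hr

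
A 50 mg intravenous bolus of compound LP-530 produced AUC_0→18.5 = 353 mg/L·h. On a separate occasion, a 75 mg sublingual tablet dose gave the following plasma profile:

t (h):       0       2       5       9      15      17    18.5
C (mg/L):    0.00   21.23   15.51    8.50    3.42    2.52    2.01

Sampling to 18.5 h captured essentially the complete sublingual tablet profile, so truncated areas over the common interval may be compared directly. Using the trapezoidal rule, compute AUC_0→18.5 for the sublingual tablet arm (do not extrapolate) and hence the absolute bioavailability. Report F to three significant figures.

F = 0.320

Trapezoidal AUC_0→18.5 (sublingual tablet):
  [0→2]: (0.00+21.23)/2 × 2 = 21.23
  [2→5]: (21.23+15.51)/2 × 3 = 55.11
  [5→9]: (15.51+8.50)/2 × 4 = 48.02
  [9→15]: (8.50+3.42)/2 × 6 = 35.76
  [15→17]: (3.42+2.52)/2 × 2 = 5.94
  [17→18.5]: (2.52+2.01)/2 × 1.5 = 3.3975
  Sum = 169.4575 mg/L·h
F = (AUC_ev/D_ev)/(AUC_iv/D_iv) = (169.4575/75)/(353/50) = 2.25943/7.06 = 0.3200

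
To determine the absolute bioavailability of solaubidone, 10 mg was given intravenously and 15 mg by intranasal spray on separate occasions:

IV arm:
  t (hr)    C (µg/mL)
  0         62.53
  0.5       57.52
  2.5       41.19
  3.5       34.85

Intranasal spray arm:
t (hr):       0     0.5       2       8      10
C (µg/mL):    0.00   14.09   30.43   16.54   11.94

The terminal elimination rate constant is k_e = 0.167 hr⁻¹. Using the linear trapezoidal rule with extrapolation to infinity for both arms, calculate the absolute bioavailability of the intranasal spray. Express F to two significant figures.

Trapezoidal AUC_0→3.5 (IV):
  [0→0.5]: (62.53+57.52)/2 × 0.5 = 30.0125
  [0.5→2.5]: (57.52+41.19)/2 × 2 = 98.71
  [2.5→3.5]: (41.19+34.85)/2 × 1 = 38.02
  Sum = 166.7425 µg/mL·hr
IV tail: 34.85/0.167 = 208.683; AUC_iv,0→∞ = 166.7425 + 208.683 = 375.4255 µg/mL·hr
Trapezoidal AUC_0→10 (intranasal spray):
  [0→0.5]: (0.00+14.09)/2 × 0.5 = 3.5225
  [0.5→2]: (14.09+30.43)/2 × 1.5 = 33.39
  [2→8]: (30.43+16.54)/2 × 6 = 140.91
  [8→10]: (16.54+11.94)/2 × 2 = 28.48
  Sum = 206.3025 µg/mL·hr
intranasal spray tail: 11.94/0.167 = 71.497; AUC_ev,0→∞ = 206.3025 + 71.497 = 277.7995 µg/mL·hr
F = (AUC_ev/D_ev)/(AUC_iv/D_iv) = (277.7995/15)/(375.4255/10) = 18.52/37.54255 = 0.4933

F = 0.49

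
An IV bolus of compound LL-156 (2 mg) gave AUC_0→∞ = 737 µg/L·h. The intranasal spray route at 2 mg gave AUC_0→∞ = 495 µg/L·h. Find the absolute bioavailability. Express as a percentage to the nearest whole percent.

F = 67%

F = (AUC_ev / D_ev) / (AUC_iv / D_iv)
  = (495/2) / (737/2)
  = 247.5 / 368.5 = 0.6716
  = 67.16%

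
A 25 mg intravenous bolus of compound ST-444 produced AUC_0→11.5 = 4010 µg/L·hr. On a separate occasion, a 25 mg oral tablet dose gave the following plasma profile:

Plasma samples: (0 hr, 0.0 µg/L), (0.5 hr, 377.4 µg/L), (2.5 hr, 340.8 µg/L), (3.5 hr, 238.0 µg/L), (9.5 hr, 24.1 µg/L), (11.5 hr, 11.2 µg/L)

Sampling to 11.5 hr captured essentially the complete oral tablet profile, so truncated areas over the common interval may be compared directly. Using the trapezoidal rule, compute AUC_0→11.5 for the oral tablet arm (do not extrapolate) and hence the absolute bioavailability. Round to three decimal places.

F = 0.480

Trapezoidal AUC_0→11.5 (oral tablet):
  [0→0.5]: (0.0+377.4)/2 × 0.5 = 94.35
  [0.5→2.5]: (377.4+340.8)/2 × 2 = 718.2
  [2.5→3.5]: (340.8+238.0)/2 × 1 = 289.4
  [3.5→9.5]: (238.0+24.1)/2 × 6 = 786.3
  [9.5→11.5]: (24.1+11.2)/2 × 2 = 35.3
  Sum = 1923.55 µg/L·hr
F = (AUC_ev/D_ev)/(AUC_iv/D_iv) = (1923.55/25)/(4010/25) = 76.942/160.4 = 0.4797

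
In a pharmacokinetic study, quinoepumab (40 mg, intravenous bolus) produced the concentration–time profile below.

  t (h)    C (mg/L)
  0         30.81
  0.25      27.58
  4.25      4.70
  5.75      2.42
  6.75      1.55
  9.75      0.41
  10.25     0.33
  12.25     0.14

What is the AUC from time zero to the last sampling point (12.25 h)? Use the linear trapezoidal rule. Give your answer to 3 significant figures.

Trapezoidal AUC_0→12.25:
  [0→0.25]: (30.81+27.58)/2 × 0.25 = 7.29875
  [0.25→4.25]: (27.58+4.70)/2 × 4 = 64.56
  [4.25→5.75]: (4.70+2.42)/2 × 1.5 = 5.34
  [5.75→6.75]: (2.42+1.55)/2 × 1 = 1.985
  [6.75→9.75]: (1.55+0.41)/2 × 3 = 2.94
  [9.75→10.25]: (0.41+0.33)/2 × 0.5 = 0.185
  [10.25→12.25]: (0.33+0.14)/2 × 2 = 0.47
  Sum = 82.77875 mg/L·h

AUC = 82.8 mg/L·h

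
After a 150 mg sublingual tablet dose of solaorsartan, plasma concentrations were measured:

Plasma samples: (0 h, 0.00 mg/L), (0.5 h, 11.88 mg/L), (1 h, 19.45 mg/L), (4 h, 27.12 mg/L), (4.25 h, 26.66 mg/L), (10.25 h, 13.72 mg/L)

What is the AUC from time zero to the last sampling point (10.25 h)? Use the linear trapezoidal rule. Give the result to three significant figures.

Trapezoidal AUC_0→10.25:
  [0→0.5]: (0.00+11.88)/2 × 0.5 = 2.97
  [0.5→1]: (11.88+19.45)/2 × 0.5 = 7.8325
  [1→4]: (19.45+27.12)/2 × 3 = 69.855
  [4→4.25]: (27.12+26.66)/2 × 0.25 = 6.7225
  [4.25→10.25]: (26.66+13.72)/2 × 6 = 121.14
  Sum = 208.52 mg/L·h

AUC = 209 mg/L·h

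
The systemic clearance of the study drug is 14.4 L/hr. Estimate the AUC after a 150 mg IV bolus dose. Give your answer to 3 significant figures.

AUC = 10.4 mg/L·hr

AUC_0→∞ = Dose_iv / CL
        = 150 / 14.4 = 10.4167 mg/L·hr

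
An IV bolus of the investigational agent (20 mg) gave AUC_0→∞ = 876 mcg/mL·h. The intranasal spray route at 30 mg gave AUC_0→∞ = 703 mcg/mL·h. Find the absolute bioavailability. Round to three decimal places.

F = 0.535

F = (AUC_ev / D_ev) / (AUC_iv / D_iv)
  = (703/30) / (876/20)
  = 23.4333 / 43.8 = 0.5350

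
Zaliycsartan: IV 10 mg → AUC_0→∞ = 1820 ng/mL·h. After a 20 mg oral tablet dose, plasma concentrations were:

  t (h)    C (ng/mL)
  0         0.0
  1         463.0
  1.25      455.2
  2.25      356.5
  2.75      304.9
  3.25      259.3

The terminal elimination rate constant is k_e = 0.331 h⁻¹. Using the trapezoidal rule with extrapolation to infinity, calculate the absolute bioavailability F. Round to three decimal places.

Trapezoidal AUC_0→3.25 (oral tablet):
  [0→1]: (0.0+463.0)/2 × 1 = 231.5
  [1→1.25]: (463.0+455.2)/2 × 0.25 = 114.775
  [1.25→2.25]: (455.2+356.5)/2 × 1 = 405.85
  [2.25→2.75]: (356.5+304.9)/2 × 0.5 = 165.35
  [2.75→3.25]: (304.9+259.3)/2 × 0.5 = 141.05
  Sum = 1058.525 ng/mL·h
Tail: C_last/k_e = 259.3/0.331 = 783.384
AUC_0→∞ (oral tablet) = 1058.525 + 783.384 = 1841.909 ng/mL·h
F = (AUC_ev/D_ev)/(AUC_iv/D_iv) = (1841.909/20)/(1820/10) = 92.09545/182 = 0.5060

F = 0.506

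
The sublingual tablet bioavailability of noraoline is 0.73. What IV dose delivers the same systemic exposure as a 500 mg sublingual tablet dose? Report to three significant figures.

Systemic exposure from an extravascular dose = F × D_ev, so the equivalent IV dose is F × D_ev.
D_iv = F × D_ev = 0.73 × 500 = 365 mg

D_iv = 365 mg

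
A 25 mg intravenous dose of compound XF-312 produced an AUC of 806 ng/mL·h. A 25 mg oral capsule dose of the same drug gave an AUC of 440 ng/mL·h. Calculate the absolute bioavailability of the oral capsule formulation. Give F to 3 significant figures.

F = 0.546

F = (AUC_ev / D_ev) / (AUC_iv / D_iv)
  = (440/25) / (806/25)
  = 17.6 / 32.24 = 0.5459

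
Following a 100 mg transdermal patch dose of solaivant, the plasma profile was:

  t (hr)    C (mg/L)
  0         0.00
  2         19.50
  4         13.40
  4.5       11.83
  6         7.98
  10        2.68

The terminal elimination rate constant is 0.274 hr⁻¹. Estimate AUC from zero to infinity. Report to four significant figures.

AUC = 104.7 mg/L·hr

Trapezoidal AUC_0→10:
  [0→2]: (0.00+19.50)/2 × 2 = 19.5
  [2→4]: (19.50+13.40)/2 × 2 = 32.9
  [4→4.5]: (13.40+11.83)/2 × 0.5 = 6.3075
  [4.5→6]: (11.83+7.98)/2 × 1.5 = 14.8575
  [6→10]: (7.98+2.68)/2 × 4 = 21.32
  Sum = 94.885 mg/L·hr
Extrapolated tail: C_last / k_e = 2.68 / 0.274 = 9.781
AUC_0→∞ = 94.885 + 9.781 = 104.666 mg/L·hr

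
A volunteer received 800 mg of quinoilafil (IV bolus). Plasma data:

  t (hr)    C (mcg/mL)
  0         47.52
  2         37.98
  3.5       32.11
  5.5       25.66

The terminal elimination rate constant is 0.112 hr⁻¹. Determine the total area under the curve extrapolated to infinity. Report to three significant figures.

Trapezoidal AUC_0→5.5:
  [0→2]: (47.52+37.98)/2 × 2 = 85.5
  [2→3.5]: (37.98+32.11)/2 × 1.5 = 52.5675
  [3.5→5.5]: (32.11+25.66)/2 × 2 = 57.77
  Sum = 195.8375 mcg/mL·hr
Extrapolated tail: C_last / k_e = 25.66 / 0.112 = 229.107
AUC_0→∞ = 195.8375 + 229.107 = 424.9445 mcg/mL·hr

AUC = 425 mcg/mL·hr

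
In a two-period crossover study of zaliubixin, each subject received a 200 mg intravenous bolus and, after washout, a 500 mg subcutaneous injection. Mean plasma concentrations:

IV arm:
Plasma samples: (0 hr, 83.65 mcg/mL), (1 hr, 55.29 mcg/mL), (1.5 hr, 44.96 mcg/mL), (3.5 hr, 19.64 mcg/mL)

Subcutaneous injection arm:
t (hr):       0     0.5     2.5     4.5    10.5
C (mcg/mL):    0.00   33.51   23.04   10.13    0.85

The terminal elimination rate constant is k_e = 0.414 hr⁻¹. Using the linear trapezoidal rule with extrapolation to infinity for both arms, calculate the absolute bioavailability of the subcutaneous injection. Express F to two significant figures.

F = 0.26

Trapezoidal AUC_0→3.5 (IV):
  [0→1]: (83.65+55.29)/2 × 1 = 69.47
  [1→1.5]: (55.29+44.96)/2 × 0.5 = 25.0625
  [1.5→3.5]: (44.96+19.64)/2 × 2 = 64.6
  Sum = 159.1325 mcg/mL·hr
IV tail: 19.64/0.414 = 47.440; AUC_iv,0→∞ = 159.1325 + 47.440 = 206.5725 mcg/mL·hr
Trapezoidal AUC_0→10.5 (subcutaneous injection):
  [0→0.5]: (0.00+33.51)/2 × 0.5 = 8.3775
  [0.5→2.5]: (33.51+23.04)/2 × 2 = 56.55
  [2.5→4.5]: (23.04+10.13)/2 × 2 = 33.17
  [4.5→10.5]: (10.13+0.85)/2 × 6 = 32.94
  Sum = 131.0375 mcg/mL·hr
subcutaneous injection tail: 0.85/0.414 = 2.053; AUC_ev,0→∞ = 131.0375 + 2.053 = 133.0905 mcg/mL·hr
F = (AUC_ev/D_ev)/(AUC_iv/D_iv) = (133.0905/500)/(206.5725/200) = 0.266181/1.0328625 = 0.2577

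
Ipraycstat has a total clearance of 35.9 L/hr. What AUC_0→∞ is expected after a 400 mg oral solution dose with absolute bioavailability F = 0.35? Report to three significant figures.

AUC_0→∞ = F × Dose / CL
        = 0.35 × 400 / 35.9 = 3.89972 mg/L·hr

AUC = 3.90 mg/L·hr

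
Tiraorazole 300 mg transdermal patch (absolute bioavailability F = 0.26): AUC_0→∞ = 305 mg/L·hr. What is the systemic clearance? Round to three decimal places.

CL = 0.256 L/hr

CL = F × Dose / AUC_0→∞
   = 0.26 × 300 / 305 = 0.255738 L/hr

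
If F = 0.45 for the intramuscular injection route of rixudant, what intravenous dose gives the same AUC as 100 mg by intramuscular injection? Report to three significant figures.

Systemic exposure from an extravascular dose = F × D_ev, so the equivalent IV dose is F × D_ev.
D_iv = F × D_ev = 0.45 × 100 = 45 mg

D_iv = 45.0 mg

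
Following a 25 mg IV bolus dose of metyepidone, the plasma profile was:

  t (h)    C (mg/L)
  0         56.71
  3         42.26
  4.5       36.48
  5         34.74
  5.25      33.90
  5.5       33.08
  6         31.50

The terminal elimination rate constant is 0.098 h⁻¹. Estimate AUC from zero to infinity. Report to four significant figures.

Trapezoidal AUC_0→6:
  [0→3]: (56.71+42.26)/2 × 3 = 148.455
  [3→4.5]: (42.26+36.48)/2 × 1.5 = 59.055
  [4.5→5]: (36.48+34.74)/2 × 0.5 = 17.805
  [5→5.25]: (34.74+33.90)/2 × 0.25 = 8.58
  [5.25→5.5]: (33.90+33.08)/2 × 0.25 = 8.3725
  [5.5→6]: (33.08+31.50)/2 × 0.5 = 16.145
  Sum = 258.4125 mg/L·h
Extrapolated tail: C_last / k_e = 31.50 / 0.098 = 321.429
AUC_0→∞ = 258.4125 + 321.429 = 579.8415 mg/L·h

AUC = 579.8 mg/L·h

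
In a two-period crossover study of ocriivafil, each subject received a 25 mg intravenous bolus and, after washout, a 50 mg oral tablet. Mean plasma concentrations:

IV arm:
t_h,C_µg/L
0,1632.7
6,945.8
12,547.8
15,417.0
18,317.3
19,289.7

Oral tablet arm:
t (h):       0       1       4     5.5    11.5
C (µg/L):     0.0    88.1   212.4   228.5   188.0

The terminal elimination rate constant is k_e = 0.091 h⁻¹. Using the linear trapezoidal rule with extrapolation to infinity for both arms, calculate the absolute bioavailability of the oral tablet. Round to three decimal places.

Trapezoidal AUC_0→19 (IV):
  [0→6]: (1632.7+945.8)/2 × 6 = 7735.5
  [6→12]: (945.8+547.8)/2 × 6 = 4480.8
  [12→15]: (547.8+417.0)/2 × 3 = 1447.2
  [15→18]: (417.0+317.3)/2 × 3 = 1101.45
  [18→19]: (317.3+289.7)/2 × 1 = 303.5
  Sum = 15068.45 µg/L·h
IV tail: 289.7/0.091 = 3183.516; AUC_iv,0→∞ = 15068.45 + 3183.516 = 18251.966 µg/L·h
Trapezoidal AUC_0→11.5 (oral tablet):
  [0→1]: (0.0+88.1)/2 × 1 = 44.05
  [1→4]: (88.1+212.4)/2 × 3 = 450.75
  [4→5.5]: (212.4+228.5)/2 × 1.5 = 330.675
  [5.5→11.5]: (228.5+188.0)/2 × 6 = 1249.5
  Sum = 2074.975 µg/L·h
oral tablet tail: 188.0/0.091 = 2065.934; AUC_ev,0→∞ = 2074.975 + 2065.934 = 4140.909 µg/L·h
F = (AUC_ev/D_ev)/(AUC_iv/D_iv) = (4140.909/50)/(18251.966/25) = 82.81818/730.07864 = 0.1134

F = 0.113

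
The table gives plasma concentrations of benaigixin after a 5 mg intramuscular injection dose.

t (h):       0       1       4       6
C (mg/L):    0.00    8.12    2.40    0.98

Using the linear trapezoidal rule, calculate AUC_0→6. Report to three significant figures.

AUC = 23.2 mg/L·h

Trapezoidal AUC_0→6:
  [0→1]: (0.00+8.12)/2 × 1 = 4.06
  [1→4]: (8.12+2.40)/2 × 3 = 15.78
  [4→6]: (2.40+0.98)/2 × 2 = 3.38
  Sum = 23.22 mg/L·h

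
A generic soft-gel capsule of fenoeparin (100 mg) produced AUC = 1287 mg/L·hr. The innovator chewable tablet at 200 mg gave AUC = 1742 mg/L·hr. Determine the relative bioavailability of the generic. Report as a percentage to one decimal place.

F_rel = (AUC_test/D_test) / (AUC_ref/D_ref)
      = (1287/100) / (1742/200)
      = 12.87 / 8.71 = 1.4776 = 147.76%

F_rel = 147.8%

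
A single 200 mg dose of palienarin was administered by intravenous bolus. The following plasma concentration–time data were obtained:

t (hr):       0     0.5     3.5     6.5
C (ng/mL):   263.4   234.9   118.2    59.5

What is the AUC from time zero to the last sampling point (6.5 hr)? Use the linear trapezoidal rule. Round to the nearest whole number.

AUC = 921 ng/mL·hr

Trapezoidal AUC_0→6.5:
  [0→0.5]: (263.4+234.9)/2 × 0.5 = 124.575
  [0.5→3.5]: (234.9+118.2)/2 × 3 = 529.65
  [3.5→6.5]: (118.2+59.5)/2 × 3 = 266.55
  Sum = 920.775 ng/mL·hr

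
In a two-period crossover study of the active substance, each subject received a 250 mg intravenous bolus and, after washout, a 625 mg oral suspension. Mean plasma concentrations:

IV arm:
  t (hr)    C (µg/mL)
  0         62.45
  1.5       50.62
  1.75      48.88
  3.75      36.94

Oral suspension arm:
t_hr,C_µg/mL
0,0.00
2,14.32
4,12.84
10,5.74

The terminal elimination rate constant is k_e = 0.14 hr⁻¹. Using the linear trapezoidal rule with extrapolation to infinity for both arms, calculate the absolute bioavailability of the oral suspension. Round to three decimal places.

F = 0.124

Trapezoidal AUC_0→3.75 (IV):
  [0→1.5]: (62.45+50.62)/2 × 1.5 = 84.8025
  [1.5→1.75]: (50.62+48.88)/2 × 0.25 = 12.4375
  [1.75→3.75]: (48.88+36.94)/2 × 2 = 85.82
  Sum = 183.06 µg/mL·hr
IV tail: 36.94/0.14 = 263.857; AUC_iv,0→∞ = 183.06 + 263.857 = 446.917 µg/mL·hr
Trapezoidal AUC_0→10 (oral suspension):
  [0→2]: (0.00+14.32)/2 × 2 = 14.32
  [2→4]: (14.32+12.84)/2 × 2 = 27.16
  [4→10]: (12.84+5.74)/2 × 6 = 55.74
  Sum = 97.22 µg/mL·hr
oral suspension tail: 5.74/0.14 = 41.000; AUC_ev,0→∞ = 97.22 + 41.000 = 138.22 µg/mL·hr
F = (AUC_ev/D_ev)/(AUC_iv/D_iv) = (138.22/625)/(446.917/250) = 0.221152/1.787668 = 0.1237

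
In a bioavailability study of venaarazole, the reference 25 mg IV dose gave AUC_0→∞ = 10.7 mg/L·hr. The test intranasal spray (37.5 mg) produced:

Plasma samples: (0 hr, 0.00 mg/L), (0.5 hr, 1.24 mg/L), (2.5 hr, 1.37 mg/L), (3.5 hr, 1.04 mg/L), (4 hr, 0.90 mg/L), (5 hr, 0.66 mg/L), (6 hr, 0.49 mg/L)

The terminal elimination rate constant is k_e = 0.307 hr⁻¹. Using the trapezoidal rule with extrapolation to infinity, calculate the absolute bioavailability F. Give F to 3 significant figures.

Trapezoidal AUC_0→6 (intranasal spray):
  [0→0.5]: (0.00+1.24)/2 × 0.5 = 0.31
  [0.5→2.5]: (1.24+1.37)/2 × 2 = 2.61
  [2.5→3.5]: (1.37+1.04)/2 × 1 = 1.205
  [3.5→4]: (1.04+0.90)/2 × 0.5 = 0.485
  [4→5]: (0.90+0.66)/2 × 1 = 0.78
  [5→6]: (0.66+0.49)/2 × 1 = 0.575
  Sum = 5.965 mg/L·hr
Tail: C_last/k_e = 0.49/0.307 = 1.596
AUC_0→∞ (intranasal spray) = 5.965 + 1.596 = 7.561 mg/L·hr
F = (AUC_ev/D_ev)/(AUC_iv/D_iv) = (7.561/37.5)/(10.7/25) = 0.201627/0.428 = 0.4711

F = 0.471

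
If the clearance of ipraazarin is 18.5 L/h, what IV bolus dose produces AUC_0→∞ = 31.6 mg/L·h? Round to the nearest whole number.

Dose = 585 mg

Dose_iv = CL × AUC_0→∞
     = 18.5 × 31.6 = 584.6 mg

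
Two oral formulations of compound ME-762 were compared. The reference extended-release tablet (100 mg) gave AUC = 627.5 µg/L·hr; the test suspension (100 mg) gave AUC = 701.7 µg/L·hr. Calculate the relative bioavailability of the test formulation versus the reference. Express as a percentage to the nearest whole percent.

F_rel = (AUC_test/D_test) / (AUC_ref/D_ref)
      = (701.7/100) / (627.5/100)
      = 7.017 / 6.275 = 1.1182 = 111.82%

F_rel = 112%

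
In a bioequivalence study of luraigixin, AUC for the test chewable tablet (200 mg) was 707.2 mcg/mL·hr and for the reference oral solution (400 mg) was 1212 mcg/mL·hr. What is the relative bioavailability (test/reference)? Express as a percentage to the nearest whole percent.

F_rel = 117%

F_rel = (AUC_test/D_test) / (AUC_ref/D_ref)
      = (707.2/200) / (1212/400)
      = 3.536 / 3.03 = 1.1670 = 116.70%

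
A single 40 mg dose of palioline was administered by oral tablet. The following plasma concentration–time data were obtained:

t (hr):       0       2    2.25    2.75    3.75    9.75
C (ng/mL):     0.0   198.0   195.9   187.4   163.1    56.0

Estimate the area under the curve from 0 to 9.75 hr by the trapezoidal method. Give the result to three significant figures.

Trapezoidal AUC_0→9.75:
  [0→2]: (0.0+198.0)/2 × 2 = 198.0
  [2→2.25]: (198.0+195.9)/2 × 0.25 = 49.2375
  [2.25→2.75]: (195.9+187.4)/2 × 0.5 = 95.825
  [2.75→3.75]: (187.4+163.1)/2 × 1 = 175.25
  [3.75→9.75]: (163.1+56.0)/2 × 6 = 657.3
  Sum = 1175.6125 ng/mL·hr

AUC = 1180 ng/mL·hr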